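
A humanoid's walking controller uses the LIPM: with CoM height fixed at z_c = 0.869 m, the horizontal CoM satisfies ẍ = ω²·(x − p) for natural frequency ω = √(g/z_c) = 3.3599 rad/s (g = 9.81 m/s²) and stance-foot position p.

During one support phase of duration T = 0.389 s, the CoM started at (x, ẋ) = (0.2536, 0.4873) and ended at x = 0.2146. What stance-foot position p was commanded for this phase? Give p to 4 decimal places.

p = 0.5459

ωT = 3.3599·0.389 = 1.307001; cosh(ωT) = 1.982853, sinh(ωT) = 1.712223
x(T) = p + (x₀−p)·cosh(ωT) + (ẋ₀/ω)·sinh(ωT) ⇒ p·(1 − cosh) = x(T) − x₀·cosh − (ẋ₀/ω)·sinh
numerator   = 0.2146 − (0.2536)·1.982853 − (0.4873/3.3599)·1.712223 = -0.536582
denominator = 1 − 1.982853 = -0.982853
p = -0.536582 / -0.982853 = 0.5459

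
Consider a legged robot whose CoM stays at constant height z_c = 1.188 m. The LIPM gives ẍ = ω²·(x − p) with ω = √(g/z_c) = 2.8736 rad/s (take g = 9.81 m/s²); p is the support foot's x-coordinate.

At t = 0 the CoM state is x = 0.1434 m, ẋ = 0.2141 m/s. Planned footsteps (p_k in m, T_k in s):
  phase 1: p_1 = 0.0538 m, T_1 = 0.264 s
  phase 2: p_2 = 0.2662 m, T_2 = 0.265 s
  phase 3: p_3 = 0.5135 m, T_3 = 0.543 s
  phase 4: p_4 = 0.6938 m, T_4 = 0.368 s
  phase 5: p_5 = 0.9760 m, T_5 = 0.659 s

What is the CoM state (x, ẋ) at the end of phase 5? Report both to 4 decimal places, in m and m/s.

x = 0.4844, ẋ = -1.2528

phase 1: p=0.0538, T=0.264, ωT=0.758630, cosh=1.301829, sinh=0.833521; start (x,ẋ)=(0.143400, 0.214100) → end (x,ẋ)=(0.232546, 0.493332)
phase 2: p=0.2662, T=0.265, ωT=0.761504, cosh=1.304229, sinh=0.837266; start (x,ẋ)=(0.232546, 0.493332) → end (x,ẋ)=(0.366047, 0.562448)
phase 3: p=0.5135, T=0.543, ωT=1.560365, cosh=2.485309, sinh=2.275249; start (x,ẋ)=(0.366047, 0.562448) → end (x,ẋ)=(0.592367, 0.433785)
phase 4: p=0.6938, T=0.368, ωT=1.057485, cosh=1.613224, sinh=1.265896; start (x,ẋ)=(0.592367, 0.433785) → end (x,ẋ)=(0.721259, 0.330811)
phase 5: p=0.9760, T=0.659, ωT=1.893702, cosh=3.397218, sinh=3.246704; start (x,ẋ)=(0.721259, 0.330811) → end (x,ẋ)=(0.484353, -1.252827)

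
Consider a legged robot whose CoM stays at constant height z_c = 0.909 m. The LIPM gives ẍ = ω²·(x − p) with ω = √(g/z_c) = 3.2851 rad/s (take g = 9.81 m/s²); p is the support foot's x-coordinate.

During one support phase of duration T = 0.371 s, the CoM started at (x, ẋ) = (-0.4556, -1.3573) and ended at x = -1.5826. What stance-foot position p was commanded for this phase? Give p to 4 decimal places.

ωT = 3.2851·0.371 = 1.218772; cosh(ωT) = 1.839312, sinh(ωT) = 1.543719
x(T) = p + (x₀−p)·cosh(ωT) + (ẋ₀/ω)·sinh(ωT) ⇒ p·(1 − cosh) = x(T) − x₀·cosh − (ẋ₀/ω)·sinh
numerator   = -1.5826 − (-0.4556)·1.839312 − (-1.3573/3.2851)·1.543719 = -0.106793
denominator = 1 − 1.839312 = -0.839312
p = -0.106793 / -0.839312 = 0.1272

p = 0.1272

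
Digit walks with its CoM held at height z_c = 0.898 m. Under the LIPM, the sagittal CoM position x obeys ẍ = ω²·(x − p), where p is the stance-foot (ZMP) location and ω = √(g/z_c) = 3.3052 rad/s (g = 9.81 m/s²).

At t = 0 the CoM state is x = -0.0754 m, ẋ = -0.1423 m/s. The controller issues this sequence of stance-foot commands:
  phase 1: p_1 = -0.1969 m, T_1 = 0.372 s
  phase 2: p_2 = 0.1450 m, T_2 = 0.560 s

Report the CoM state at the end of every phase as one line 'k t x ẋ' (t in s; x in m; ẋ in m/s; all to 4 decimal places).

1 0.3720 -0.0387 0.3638
2 0.9320 -0.1125 -0.6984

phase 1: p=-0.1969, T=0.372, ωT=1.229534, cosh=1.856033, sinh=1.563604; start (x,ẋ)=(-0.075400, -0.142300) → end (x,ẋ)=(-0.038710, 0.363801)
phase 2: p=0.1450, T=0.560, ωT=1.850912, cosh=3.261358, sinh=3.104264; start (x,ẋ)=(-0.038710, 0.363801) → end (x,ẋ)=(-0.112461, -0.698422)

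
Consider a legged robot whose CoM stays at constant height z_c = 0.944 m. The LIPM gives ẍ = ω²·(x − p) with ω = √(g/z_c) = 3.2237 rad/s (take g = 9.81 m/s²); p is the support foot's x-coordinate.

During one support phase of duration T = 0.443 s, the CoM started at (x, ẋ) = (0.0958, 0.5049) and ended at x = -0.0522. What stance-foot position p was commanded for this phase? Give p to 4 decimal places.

ωT = 3.2237·0.443 = 1.428099; cosh(ωT) = 2.205264, sinh(ωT) = 1.965500
x(T) = p + (x₀−p)·cosh(ωT) + (ẋ₀/ω)·sinh(ωT) ⇒ p·(1 − cosh) = x(T) − x₀·cosh − (ẋ₀/ω)·sinh
numerator   = -0.0522 − (0.0958)·2.205264 − (0.5049/3.2237)·1.965500 = -0.571303
denominator = 1 − 2.205264 = -1.205264
p = -0.571303 / -1.205264 = 0.4740

p = 0.4740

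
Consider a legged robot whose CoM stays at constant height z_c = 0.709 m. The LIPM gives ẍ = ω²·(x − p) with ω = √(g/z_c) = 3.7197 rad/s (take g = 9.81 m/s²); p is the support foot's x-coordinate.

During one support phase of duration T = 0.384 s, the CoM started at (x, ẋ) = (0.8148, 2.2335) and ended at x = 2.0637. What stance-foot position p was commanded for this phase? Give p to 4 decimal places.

ωT = 3.7197·0.384 = 1.428365; cosh(ωT) = 2.205786, sinh(ωT) = 1.966086
x(T) = p + (x₀−p)·cosh(ωT) + (ẋ₀/ω)·sinh(ωT) ⇒ p·(1 − cosh) = x(T) − x₀·cosh − (ẋ₀/ω)·sinh
numerator   = 2.0637 − (0.8148)·2.205786 − (2.2335/3.7197)·1.966086 = -0.914114
denominator = 1 − 2.205786 = -1.205786
p = -0.914114 / -1.205786 = 0.7581

p = 0.7581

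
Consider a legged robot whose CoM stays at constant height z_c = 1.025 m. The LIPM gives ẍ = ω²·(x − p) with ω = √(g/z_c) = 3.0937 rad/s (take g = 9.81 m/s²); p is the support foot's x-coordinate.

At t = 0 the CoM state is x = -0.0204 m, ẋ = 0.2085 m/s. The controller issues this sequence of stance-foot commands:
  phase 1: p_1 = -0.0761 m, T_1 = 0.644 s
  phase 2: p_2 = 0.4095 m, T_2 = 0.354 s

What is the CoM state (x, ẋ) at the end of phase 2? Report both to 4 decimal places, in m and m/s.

x = 0.9514, ẋ = 2.1806

phase 1: p=-0.0761, T=0.644, ωT=1.992343, cosh=3.734534, sinh=3.598159; start (x,ẋ)=(-0.020400, 0.208500) → end (x,ẋ)=(0.374412, 1.398682)
phase 2: p=0.4095, T=0.354, ωT=1.095170, cosh=1.662087, sinh=1.327604; start (x,ẋ)=(0.374412, 1.398682) → end (x,ẋ)=(0.951398, 2.180615)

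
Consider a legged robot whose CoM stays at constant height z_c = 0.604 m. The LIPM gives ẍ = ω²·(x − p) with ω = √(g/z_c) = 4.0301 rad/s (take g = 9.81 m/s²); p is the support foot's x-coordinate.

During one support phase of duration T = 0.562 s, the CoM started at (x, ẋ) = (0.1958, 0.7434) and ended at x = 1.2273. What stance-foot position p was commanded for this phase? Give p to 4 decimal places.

ωT = 4.0301·0.562 = 2.264916; cosh(ωT) = 4.867078, sinh(ωT) = 4.763239
x(T) = p + (x₀−p)·cosh(ωT) + (ẋ₀/ω)·sinh(ωT) ⇒ p·(1 − cosh) = x(T) − x₀·cosh − (ẋ₀/ω)·sinh
numerator   = 1.2273 − (0.1958)·4.867078 − (0.7434/4.0301)·4.763239 = -0.604310
denominator = 1 − 4.867078 = -3.867078
p = -0.604310 / -3.867078 = 0.1563

p = 0.1563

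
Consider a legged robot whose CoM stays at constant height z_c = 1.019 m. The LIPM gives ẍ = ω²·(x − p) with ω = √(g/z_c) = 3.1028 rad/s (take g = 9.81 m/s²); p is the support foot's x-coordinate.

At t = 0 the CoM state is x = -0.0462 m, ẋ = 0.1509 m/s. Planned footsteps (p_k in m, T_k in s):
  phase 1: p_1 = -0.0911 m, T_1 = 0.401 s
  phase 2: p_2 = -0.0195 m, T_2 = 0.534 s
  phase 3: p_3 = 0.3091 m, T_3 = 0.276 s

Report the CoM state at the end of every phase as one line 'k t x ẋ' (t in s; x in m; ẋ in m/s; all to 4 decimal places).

phase 1: p=-0.0911, T=0.401, ωT=1.244223, cosh=1.879201, sinh=1.591036; start (x,ẋ)=(-0.046200, 0.150900) → end (x,ẋ)=(0.070654, 0.505228)
phase 2: p=-0.0195, T=0.534, ωT=1.656895, cosh=2.716869, sinh=2.526138; start (x,ẋ)=(0.070654, 0.505228) → end (x,ẋ)=(0.636766, 2.079272)
phase 3: p=0.3091, T=0.276, ωT=0.856373, cosh=1.389652, sinh=0.964952; start (x,ẋ)=(0.636766, 2.079272) → end (x,ẋ)=(1.411083, 3.870514)

1 0.4010 0.0707 0.5052
2 0.9350 0.6368 2.0793
3 1.2110 1.4111 3.8705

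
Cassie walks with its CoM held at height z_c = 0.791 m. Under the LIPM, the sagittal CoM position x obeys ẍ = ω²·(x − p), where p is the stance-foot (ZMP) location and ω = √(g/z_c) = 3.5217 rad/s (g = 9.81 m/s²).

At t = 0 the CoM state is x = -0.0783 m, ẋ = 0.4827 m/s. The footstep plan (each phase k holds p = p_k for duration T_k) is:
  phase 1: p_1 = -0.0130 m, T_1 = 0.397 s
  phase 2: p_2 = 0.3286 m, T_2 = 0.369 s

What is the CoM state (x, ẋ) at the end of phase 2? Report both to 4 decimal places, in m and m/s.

x = 0.1815, ẋ = -0.1422

phase 1: p=-0.0130, T=0.397, ωT=1.398115, cosh=2.147312, sinh=1.900250; start (x,ẋ)=(-0.078300, 0.482700) → end (x,ẋ)=(0.107237, 0.599513)
phase 2: p=0.3286, T=0.369, ωT=1.299507, cosh=1.970078, sinh=1.697412; start (x,ẋ)=(0.107237, 0.599513) → end (x,ẋ)=(0.181455, -0.142169)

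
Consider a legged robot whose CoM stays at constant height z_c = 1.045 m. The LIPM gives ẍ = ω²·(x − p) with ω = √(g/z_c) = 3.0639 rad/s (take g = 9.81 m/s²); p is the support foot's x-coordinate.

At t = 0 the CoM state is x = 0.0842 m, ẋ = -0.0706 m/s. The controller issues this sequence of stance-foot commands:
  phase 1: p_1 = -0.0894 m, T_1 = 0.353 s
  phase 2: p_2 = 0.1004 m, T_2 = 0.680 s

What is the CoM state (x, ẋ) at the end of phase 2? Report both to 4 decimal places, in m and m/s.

x = 1.1138, ẋ = 3.1518

phase 1: p=-0.0894, T=0.353, ωT=1.081557, cosh=1.644167, sinh=1.305100; start (x,ẋ)=(0.084200, -0.070600) → end (x,ẋ)=(0.165955, 0.578095)
phase 2: p=0.1004, T=0.680, ωT=2.083452, cosh=4.078324, sinh=3.953824; start (x,ẋ)=(0.165955, 0.578095) → end (x,ẋ)=(1.113759, 3.151797)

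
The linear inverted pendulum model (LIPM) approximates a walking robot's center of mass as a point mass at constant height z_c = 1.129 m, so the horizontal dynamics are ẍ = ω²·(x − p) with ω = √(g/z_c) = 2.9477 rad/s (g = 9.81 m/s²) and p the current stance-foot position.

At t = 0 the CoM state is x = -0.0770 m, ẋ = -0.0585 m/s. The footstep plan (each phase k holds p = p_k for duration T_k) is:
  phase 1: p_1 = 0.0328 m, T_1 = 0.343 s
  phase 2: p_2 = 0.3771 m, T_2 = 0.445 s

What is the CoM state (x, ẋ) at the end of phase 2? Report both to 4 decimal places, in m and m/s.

x = -0.9743, ẋ = -3.6840

phase 1: p=0.0328, T=0.343, ωT=1.011061, cosh=1.556174, sinh=1.192342; start (x,ẋ)=(-0.077000, -0.058500) → end (x,ẋ)=(-0.161731, -0.476946)
phase 2: p=0.3771, T=0.445, ωT=1.311727, cosh=1.990966, sinh=1.721612; start (x,ẋ)=(-0.161731, -0.476946) → end (x,ẋ)=(-0.974256, -3.684042)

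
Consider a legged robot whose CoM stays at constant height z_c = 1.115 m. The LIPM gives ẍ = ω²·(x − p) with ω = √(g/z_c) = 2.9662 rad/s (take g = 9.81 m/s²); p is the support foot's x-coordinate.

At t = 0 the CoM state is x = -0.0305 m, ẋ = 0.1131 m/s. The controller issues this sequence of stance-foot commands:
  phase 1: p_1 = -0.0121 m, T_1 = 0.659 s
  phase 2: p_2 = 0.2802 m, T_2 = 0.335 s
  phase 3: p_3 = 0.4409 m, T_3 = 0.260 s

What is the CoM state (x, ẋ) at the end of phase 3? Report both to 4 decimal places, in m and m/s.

phase 1: p=-0.0121, T=0.659, ωT=1.954726, cosh=3.601793, sinh=3.460190; start (x,ẋ)=(-0.030500, 0.113100) → end (x,ẋ)=(0.053563, 0.218512)
phase 2: p=0.2802, T=0.335, ωT=0.993677, cosh=1.535681, sinh=1.165468; start (x,ẋ)=(0.053563, 0.218512) → end (x,ẋ)=(0.018014, -0.447923)
phase 3: p=0.4409, T=0.260, ωT=0.771212, cosh=1.312419, sinh=0.849967; start (x,ẋ)=(0.018014, -0.447923) → end (x,ẋ)=(-0.242456, -1.654029)

x = -0.2425, ẋ = -1.6540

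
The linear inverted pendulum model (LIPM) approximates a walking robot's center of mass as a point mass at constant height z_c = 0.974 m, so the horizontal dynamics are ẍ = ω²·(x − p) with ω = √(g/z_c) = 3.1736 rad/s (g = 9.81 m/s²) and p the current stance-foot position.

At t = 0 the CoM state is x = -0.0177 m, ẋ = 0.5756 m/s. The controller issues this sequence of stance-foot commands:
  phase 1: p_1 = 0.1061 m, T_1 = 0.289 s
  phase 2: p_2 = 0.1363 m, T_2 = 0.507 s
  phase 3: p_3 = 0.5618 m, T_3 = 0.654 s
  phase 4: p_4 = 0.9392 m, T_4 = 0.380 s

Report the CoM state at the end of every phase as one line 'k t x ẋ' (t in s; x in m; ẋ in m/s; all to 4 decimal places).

1 0.2890 0.1171 0.4221
2 0.7960 0.4056 0.9513
3 1.4500 1.1051 1.9058
4 1.8300 2.1540 4.2683

phase 1: p=0.1061, T=0.289, ωT=0.917170, cosh=1.450924, sinh=1.051276; start (x,ẋ)=(-0.017700, 0.575600) → end (x,ẋ)=(0.117147, 0.422114)
phase 2: p=0.1363, T=0.507, ωT=1.609015, cosh=2.598986, sinh=2.398901; start (x,ẋ)=(0.117147, 0.422114) → end (x,ẋ)=(0.405595, 0.951254)
phase 3: p=0.5618, T=0.654, ωT=2.075534, cosh=4.047147, sinh=3.921657; start (x,ẋ)=(0.405595, 0.951254) → end (x,ẋ)=(1.105090, 1.905765)
phase 4: p=0.9392, T=0.380, ωT=1.205968, cosh=1.819696, sinh=1.520294; start (x,ẋ)=(1.105090, 1.905765) → end (x,ẋ)=(2.154014, 4.268300)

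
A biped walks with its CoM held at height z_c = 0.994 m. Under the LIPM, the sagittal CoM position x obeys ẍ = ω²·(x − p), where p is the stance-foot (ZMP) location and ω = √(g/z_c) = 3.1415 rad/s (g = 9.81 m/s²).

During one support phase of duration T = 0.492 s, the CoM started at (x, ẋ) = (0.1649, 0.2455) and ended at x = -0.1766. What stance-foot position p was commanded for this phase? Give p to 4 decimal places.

p = 0.5206

ωT = 3.1415·0.492 = 1.545618; cosh(ωT) = 2.452025, sinh(ωT) = 2.238845
x(T) = p + (x₀−p)·cosh(ωT) + (ẋ₀/ω)·sinh(ωT) ⇒ p·(1 − cosh) = x(T) − x₀·cosh − (ẋ₀/ω)·sinh
numerator   = -0.1766 − (0.1649)·2.452025 − (0.2455/3.1415)·2.238845 = -0.755899
denominator = 1 − 2.452025 = -1.452025
p = -0.755899 / -1.452025 = 0.5206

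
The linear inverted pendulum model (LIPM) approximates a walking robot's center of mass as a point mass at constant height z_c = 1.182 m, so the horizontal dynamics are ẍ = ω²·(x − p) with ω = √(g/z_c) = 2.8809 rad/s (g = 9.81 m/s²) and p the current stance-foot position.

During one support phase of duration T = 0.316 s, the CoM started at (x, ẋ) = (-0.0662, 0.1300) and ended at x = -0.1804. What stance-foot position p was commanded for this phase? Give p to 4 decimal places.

ωT = 2.8809·0.316 = 0.910364; cosh(ωT) = 1.443803, sinh(ωT) = 1.041425
x(T) = p + (x₀−p)·cosh(ωT) + (ẋ₀/ω)·sinh(ωT) ⇒ p·(1 − cosh) = x(T) − x₀·cosh − (ẋ₀/ω)·sinh
numerator   = -0.1804 − (-0.0662)·1.443803 − (0.1300/2.8809)·1.041425 = -0.131814
denominator = 1 − 1.443803 = -0.443803
p = -0.131814 / -0.443803 = 0.2970

p = 0.2970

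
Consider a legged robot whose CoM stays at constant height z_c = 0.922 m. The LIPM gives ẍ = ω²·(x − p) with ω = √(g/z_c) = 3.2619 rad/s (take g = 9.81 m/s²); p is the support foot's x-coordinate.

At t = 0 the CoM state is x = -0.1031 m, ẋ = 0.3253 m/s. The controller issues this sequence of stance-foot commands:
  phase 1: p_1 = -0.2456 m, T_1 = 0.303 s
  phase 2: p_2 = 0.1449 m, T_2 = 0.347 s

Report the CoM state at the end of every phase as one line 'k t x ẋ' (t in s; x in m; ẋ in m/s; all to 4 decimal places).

phase 1: p=-0.2456, T=0.303, ωT=0.988356, cosh=1.529501, sinh=1.157312; start (x,ẋ)=(-0.103100, 0.325300) → end (x,ẋ)=(0.087769, 1.035489)
phase 2: p=0.1449, T=0.347, ωT=1.131879, cosh=1.711953, sinh=1.389526; start (x,ẋ)=(0.087769, 1.035489) → end (x,ẋ)=(0.488200, 1.513765)

1 0.3030 0.0878 1.0355
2 0.6500 0.4882 1.5138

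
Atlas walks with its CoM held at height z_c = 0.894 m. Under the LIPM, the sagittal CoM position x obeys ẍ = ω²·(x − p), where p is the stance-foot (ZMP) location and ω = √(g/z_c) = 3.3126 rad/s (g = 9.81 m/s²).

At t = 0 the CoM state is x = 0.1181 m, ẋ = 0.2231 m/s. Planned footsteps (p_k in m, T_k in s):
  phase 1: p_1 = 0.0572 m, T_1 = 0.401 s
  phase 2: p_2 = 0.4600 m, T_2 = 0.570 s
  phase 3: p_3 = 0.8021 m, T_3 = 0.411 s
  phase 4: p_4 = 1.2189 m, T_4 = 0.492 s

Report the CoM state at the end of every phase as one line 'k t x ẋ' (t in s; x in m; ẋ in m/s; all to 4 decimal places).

phase 1: p=0.0572, T=0.401, ωT=1.328353, cosh=2.019866, sinh=1.754953; start (x,ẋ)=(0.118100, 0.223100) → end (x,ẋ)=(0.298404, 0.804672)
phase 2: p=0.4600, T=0.570, ωT=1.888182, cosh=3.379346, sinh=3.227999; start (x,ẋ)=(0.298404, 0.804672) → end (x,ẋ)=(0.698033, 0.991308)
phase 3: p=0.8021, T=0.411, ωT=1.361479, cosh=2.079120, sinh=1.822838; start (x,ẋ)=(0.698033, 0.991308) → end (x,ẋ)=(1.131222, 1.432654)
phase 4: p=1.2189, T=0.492, ωT=1.629799, cosh=2.649409, sinh=2.453441; start (x,ẋ)=(1.131222, 1.432654) → end (x,ẋ)=(2.047685, 3.083107)

1 0.4010 0.2984 0.8047
2 0.9710 0.6980 0.9913
3 1.3820 1.1312 1.4327
4 1.8740 2.0477 3.0831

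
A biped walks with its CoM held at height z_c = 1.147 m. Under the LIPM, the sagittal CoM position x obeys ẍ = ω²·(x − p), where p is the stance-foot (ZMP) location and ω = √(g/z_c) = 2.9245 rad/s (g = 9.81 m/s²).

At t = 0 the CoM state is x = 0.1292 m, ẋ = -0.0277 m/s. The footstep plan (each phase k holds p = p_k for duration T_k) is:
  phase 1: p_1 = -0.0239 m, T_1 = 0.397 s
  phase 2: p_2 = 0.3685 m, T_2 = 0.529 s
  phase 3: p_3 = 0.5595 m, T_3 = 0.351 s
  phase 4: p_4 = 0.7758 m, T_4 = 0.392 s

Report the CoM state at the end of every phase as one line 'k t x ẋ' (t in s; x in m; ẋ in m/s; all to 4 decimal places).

1 0.3970 0.2309 0.5962
2 0.9260 0.4877 0.5613
3 1.2770 0.6799 0.6285
4 1.6690 0.9138 0.6923

phase 1: p=-0.0239, T=0.397, ωT=1.161027, cosh=1.753187, sinh=1.440022; start (x,ẋ)=(0.129200, -0.027700) → end (x,ẋ)=(0.230873, 0.596194)
phase 2: p=0.3685, T=0.529, ωT=1.547061, cosh=2.455257, sinh=2.242384; start (x,ẋ)=(0.230873, 0.596194) → end (x,ẋ)=(0.487728, 0.561274)
phase 3: p=0.5595, T=0.351, ωT=1.026499, cosh=1.574768, sinh=1.216509; start (x,ẋ)=(0.487728, 0.561274) → end (x,ẋ)=(0.679950, 0.628535)
phase 4: p=0.7758, T=0.392, ωT=1.146404, cosh=1.732317, sinh=1.414539; start (x,ẋ)=(0.679950, 0.628535) → end (x,ẋ)=(0.913770, 0.692306)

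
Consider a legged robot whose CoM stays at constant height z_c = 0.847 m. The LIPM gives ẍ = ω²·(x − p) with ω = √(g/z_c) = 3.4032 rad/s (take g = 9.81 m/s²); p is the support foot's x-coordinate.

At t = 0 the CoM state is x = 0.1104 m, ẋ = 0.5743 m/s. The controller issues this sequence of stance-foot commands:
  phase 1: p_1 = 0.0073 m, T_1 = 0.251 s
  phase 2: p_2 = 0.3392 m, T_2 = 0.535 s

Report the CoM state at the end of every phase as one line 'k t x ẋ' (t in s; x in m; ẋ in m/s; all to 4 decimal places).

1 0.2510 0.3127 1.1344
2 0.7860 1.2576 3.3237

phase 1: p=0.0073, T=0.251, ωT=0.854203, cosh=1.387562, sinh=0.961940; start (x,ẋ)=(0.110400, 0.574300) → end (x,ẋ)=(0.312688, 1.134392)
phase 2: p=0.3392, T=0.535, ωT=1.820712, cosh=3.169082, sinh=3.007172; start (x,ẋ)=(0.312688, 1.134392) → end (x,ẋ)=(1.257565, 3.323657)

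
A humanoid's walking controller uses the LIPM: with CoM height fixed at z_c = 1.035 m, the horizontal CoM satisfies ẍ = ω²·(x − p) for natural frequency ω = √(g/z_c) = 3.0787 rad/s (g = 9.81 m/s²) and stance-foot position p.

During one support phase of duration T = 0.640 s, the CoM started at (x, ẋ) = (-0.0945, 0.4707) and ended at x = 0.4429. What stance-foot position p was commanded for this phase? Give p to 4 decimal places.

p = -0.0944

ωT = 3.0787·0.640 = 1.970368; cosh(ωT) = 3.656361, sinh(ωT) = 3.516955
x(T) = p + (x₀−p)·cosh(ωT) + (ẋ₀/ω)·sinh(ωT) ⇒ p·(1 − cosh) = x(T) − x₀·cosh − (ẋ₀/ω)·sinh
numerator   = 0.4429 − (-0.0945)·3.656361 − (0.4707/3.0787)·3.516955 = 0.250722
denominator = 1 − 3.656361 = -2.656361
p = 0.250722 / -2.656361 = -0.0944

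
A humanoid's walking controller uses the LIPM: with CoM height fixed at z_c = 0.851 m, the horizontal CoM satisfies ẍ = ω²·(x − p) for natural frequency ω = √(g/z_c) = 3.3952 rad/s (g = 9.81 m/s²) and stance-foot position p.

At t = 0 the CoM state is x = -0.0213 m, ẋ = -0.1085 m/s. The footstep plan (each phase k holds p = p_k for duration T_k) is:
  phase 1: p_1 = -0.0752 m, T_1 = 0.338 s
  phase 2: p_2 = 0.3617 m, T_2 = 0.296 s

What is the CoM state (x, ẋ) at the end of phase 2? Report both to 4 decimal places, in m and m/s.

x = -0.2156, ẋ = -1.4510

phase 1: p=-0.0752, T=0.338, ωT=1.147578, cosh=1.733978, sinh=1.416574; start (x,ẋ)=(-0.021300, -0.108500) → end (x,ẋ)=(-0.027008, 0.071098)
phase 2: p=0.3617, T=0.296, ωT=1.004979, cosh=1.548951, sinh=1.182899; start (x,ẋ)=(-0.027008, 0.071098) → end (x,ẋ)=(-0.215619, -1.450993)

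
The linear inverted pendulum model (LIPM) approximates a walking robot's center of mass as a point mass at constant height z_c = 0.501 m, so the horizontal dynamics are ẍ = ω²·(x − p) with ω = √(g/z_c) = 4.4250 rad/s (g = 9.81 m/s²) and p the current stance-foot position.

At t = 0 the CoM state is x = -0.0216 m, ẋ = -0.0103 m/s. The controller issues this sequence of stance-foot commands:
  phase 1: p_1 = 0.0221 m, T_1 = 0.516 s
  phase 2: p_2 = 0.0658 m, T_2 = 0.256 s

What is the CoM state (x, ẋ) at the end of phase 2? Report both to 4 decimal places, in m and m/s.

phase 1: p=0.0221, T=0.516, ωT=2.283300, cosh=4.955472, sinh=4.853525; start (x,ẋ)=(-0.021600, -0.010300) → end (x,ẋ)=(-0.205752, -0.989580)
phase 2: p=0.0658, T=0.256, ωT=1.132800, cosh=1.713233, sinh=1.391103; start (x,ẋ)=(-0.205752, -0.989580) → end (x,ẋ)=(-0.710529, -3.366952)

x = -0.7105, ẋ = -3.3670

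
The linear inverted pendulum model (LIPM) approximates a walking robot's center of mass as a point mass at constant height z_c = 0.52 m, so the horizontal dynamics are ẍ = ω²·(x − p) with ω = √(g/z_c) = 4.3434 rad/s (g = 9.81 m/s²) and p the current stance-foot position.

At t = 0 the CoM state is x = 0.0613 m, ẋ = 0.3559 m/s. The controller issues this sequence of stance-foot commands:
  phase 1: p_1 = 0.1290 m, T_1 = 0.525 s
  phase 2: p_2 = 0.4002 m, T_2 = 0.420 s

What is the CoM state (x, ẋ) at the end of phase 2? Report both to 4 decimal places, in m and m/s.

phase 1: p=0.1290, T=0.525, ωT=2.280285, cosh=4.940861, sinh=4.838606; start (x,ẋ)=(0.061300, 0.355900) → end (x,ẋ)=(0.190981, 0.335669)
phase 2: p=0.4002, T=0.420, ωT=1.824228, cosh=3.179675, sinh=3.018333; start (x,ẋ)=(0.190981, 0.335669) → end (x,ẋ)=(-0.031784, -1.675505)

x = -0.0318, ẋ = -1.6755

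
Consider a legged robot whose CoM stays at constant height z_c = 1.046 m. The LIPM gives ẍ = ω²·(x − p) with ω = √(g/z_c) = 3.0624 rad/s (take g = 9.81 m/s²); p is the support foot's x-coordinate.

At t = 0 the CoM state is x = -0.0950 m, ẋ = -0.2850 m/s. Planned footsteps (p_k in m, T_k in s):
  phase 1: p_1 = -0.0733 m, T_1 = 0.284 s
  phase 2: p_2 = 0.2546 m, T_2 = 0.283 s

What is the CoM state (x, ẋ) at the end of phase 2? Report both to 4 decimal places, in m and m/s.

x = -0.5238, ẋ = -2.0002

phase 1: p=-0.0733, T=0.284, ωT=0.869722, cosh=1.402657, sinh=0.983589; start (x,ẋ)=(-0.095000, -0.285000) → end (x,ẋ)=(-0.195275, -0.465121)
phase 2: p=0.2546, T=0.283, ωT=0.866659, cosh=1.399652, sinh=0.979298; start (x,ẋ)=(-0.195275, -0.465121) → end (x,ẋ)=(-0.523805, -2.000183)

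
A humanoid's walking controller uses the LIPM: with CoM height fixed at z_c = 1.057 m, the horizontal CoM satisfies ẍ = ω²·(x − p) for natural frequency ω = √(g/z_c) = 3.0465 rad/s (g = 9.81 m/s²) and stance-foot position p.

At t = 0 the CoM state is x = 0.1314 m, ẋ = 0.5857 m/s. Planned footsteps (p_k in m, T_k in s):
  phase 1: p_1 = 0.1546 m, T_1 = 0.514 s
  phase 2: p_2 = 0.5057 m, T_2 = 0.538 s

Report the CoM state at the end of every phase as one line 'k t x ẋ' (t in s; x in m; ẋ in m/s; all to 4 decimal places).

phase 1: p=0.1546, T=0.514, ωT=1.565901, cosh=2.497943, sinh=2.289043; start (x,ẋ)=(0.131400, 0.585700) → end (x,ẋ)=(0.536724, 1.301258)
phase 2: p=0.5057, T=0.538, ωT=1.639017, cosh=2.672138, sinh=2.477967; start (x,ẋ)=(0.536724, 1.301258) → end (x,ẋ)=(1.647020, 3.711346)

1 0.5140 0.5367 1.3013
2 1.0520 1.6470 3.7113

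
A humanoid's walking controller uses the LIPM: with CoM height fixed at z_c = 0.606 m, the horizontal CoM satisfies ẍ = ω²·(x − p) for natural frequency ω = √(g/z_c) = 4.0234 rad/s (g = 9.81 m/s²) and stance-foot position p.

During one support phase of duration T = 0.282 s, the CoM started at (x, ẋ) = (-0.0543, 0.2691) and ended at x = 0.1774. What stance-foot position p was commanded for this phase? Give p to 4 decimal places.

ωT = 4.0234·0.282 = 1.134599; cosh(ωT) = 1.715738, sinh(ωT) = 1.394187
x(T) = p + (x₀−p)·cosh(ωT) + (ẋ₀/ω)·sinh(ωT) ⇒ p·(1 − cosh) = x(T) − x₀·cosh − (ẋ₀/ω)·sinh
numerator   = 0.1774 − (-0.0543)·1.715738 − (0.2691/4.0234)·1.394187 = 0.177316
denominator = 1 − 1.715738 = -0.715738
p = 0.177316 / -0.715738 = -0.2477

p = -0.2477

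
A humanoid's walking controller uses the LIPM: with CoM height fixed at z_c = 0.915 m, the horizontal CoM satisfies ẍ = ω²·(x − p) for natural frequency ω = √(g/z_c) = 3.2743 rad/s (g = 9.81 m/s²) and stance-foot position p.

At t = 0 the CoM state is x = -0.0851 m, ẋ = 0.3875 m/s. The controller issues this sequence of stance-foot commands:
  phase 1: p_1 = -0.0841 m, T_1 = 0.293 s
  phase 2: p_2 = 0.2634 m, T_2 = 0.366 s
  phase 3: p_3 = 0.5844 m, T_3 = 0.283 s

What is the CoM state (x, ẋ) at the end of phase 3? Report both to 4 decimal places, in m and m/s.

phase 1: p=-0.0841, T=0.293, ωT=0.959370, cosh=1.496593, sinh=1.113459; start (x,ẋ)=(-0.085100, 0.387500) → end (x,ẋ)=(0.046177, 0.576284)
phase 2: p=0.2634, T=0.366, ωT=1.198394, cosh=1.808233, sinh=1.506555; start (x,ẋ)=(0.046177, 0.576284) → end (x,ẋ)=(0.135766, -0.029488)
phase 3: p=0.5844, T=0.283, ωT=0.926627, cosh=1.460931, sinh=1.065044; start (x,ẋ)=(0.135766, -0.029488) → end (x,ẋ)=(-0.080614, -1.607587)

x = -0.0806, ẋ = -1.6076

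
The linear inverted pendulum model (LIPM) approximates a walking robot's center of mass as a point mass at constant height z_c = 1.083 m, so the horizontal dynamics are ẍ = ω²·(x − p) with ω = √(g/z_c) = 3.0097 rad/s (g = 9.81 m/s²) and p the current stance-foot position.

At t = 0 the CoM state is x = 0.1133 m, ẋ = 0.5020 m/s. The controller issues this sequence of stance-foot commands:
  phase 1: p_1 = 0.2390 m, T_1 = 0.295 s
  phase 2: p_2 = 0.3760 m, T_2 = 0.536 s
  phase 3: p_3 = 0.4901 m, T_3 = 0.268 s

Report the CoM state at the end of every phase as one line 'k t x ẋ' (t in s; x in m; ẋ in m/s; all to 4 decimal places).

phase 1: p=0.2390, T=0.295, ωT=0.887861, cosh=1.420731, sinh=1.009196; start (x,ẋ)=(0.113300, 0.502000) → end (x,ẋ)=(0.228742, 0.331409)
phase 2: p=0.3760, T=0.536, ωT=1.613199, cosh=2.609046, sinh=2.409796; start (x,ẋ)=(0.228742, 0.331409) → end (x,ẋ)=(0.257148, -0.203367)
phase 3: p=0.4901, T=0.268, ωT=0.806600, cosh=1.343325, sinh=0.896952; start (x,ẋ)=(0.257148, -0.203367) → end (x,ẋ)=(0.116563, -0.902054)

1 0.2950 0.2287 0.3314
2 0.8310 0.2571 -0.2034
3 1.0990 0.1166 -0.9021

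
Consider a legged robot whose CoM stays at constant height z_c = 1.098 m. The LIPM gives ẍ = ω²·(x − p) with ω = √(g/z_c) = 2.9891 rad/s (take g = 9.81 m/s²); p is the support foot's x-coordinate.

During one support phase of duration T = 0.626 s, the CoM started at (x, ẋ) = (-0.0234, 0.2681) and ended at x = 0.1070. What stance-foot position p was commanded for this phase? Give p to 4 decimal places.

p = 0.0428

ωT = 2.9891·0.626 = 1.871177; cosh(ωT) = 3.324939, sinh(ωT) = 3.170996
x(T) = p + (x₀−p)·cosh(ωT) + (ẋ₀/ω)·sinh(ωT) ⇒ p·(1 − cosh) = x(T) − x₀·cosh − (ẋ₀/ω)·sinh
numerator   = 0.1070 − (-0.0234)·3.324939 − (0.2681/2.9891)·3.170996 = -0.099611
denominator = 1 − 3.324939 = -2.324939
p = -0.099611 / -2.324939 = 0.0428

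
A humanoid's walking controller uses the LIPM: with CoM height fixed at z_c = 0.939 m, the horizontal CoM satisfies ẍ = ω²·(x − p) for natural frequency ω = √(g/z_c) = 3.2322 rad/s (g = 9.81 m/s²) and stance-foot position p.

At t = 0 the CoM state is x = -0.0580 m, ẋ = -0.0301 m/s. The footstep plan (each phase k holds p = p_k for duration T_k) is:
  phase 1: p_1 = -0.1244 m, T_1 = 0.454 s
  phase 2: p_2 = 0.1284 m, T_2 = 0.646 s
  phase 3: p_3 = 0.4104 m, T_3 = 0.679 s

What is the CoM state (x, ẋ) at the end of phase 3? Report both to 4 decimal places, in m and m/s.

x = -1.0593, ẋ = -4.6384

phase 1: p=-0.1244, T=0.454, ωT=1.467419, cosh=2.284272, sinh=2.053752; start (x,ẋ)=(-0.058000, -0.030100) → end (x,ẋ)=(0.008150, 0.372016)
phase 2: p=0.1284, T=0.646, ωT=2.088001, cosh=4.096353, sinh=3.972418; start (x,ẋ)=(0.008150, 0.372016) → end (x,ẋ)=(0.093026, -0.020061)
phase 3: p=0.4104, T=0.679, ωT=2.194664, cosh=4.544189, sinh=4.432793; start (x,ẋ)=(0.093026, -0.020061) → end (x,ẋ)=(-1.059320, -4.638392)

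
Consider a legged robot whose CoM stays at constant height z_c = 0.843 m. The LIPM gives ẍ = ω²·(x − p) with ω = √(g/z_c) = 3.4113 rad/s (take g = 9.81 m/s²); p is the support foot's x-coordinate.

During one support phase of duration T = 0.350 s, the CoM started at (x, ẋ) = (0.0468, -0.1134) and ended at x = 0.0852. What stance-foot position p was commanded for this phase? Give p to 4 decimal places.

p = -0.0633

ωT = 3.4113·0.350 = 1.193955; cosh(ωT) = 1.801564, sinh(ωT) = 1.498543
x(T) = p + (x₀−p)·cosh(ωT) + (ẋ₀/ω)·sinh(ωT) ⇒ p·(1 − cosh) = x(T) − x₀·cosh − (ẋ₀/ω)·sinh
numerator   = 0.0852 − (0.0468)·1.801564 − (-0.1134/3.4113)·1.498543 = 0.050702
denominator = 1 − 1.801564 = -0.801564
p = 0.050702 / -0.801564 = -0.0633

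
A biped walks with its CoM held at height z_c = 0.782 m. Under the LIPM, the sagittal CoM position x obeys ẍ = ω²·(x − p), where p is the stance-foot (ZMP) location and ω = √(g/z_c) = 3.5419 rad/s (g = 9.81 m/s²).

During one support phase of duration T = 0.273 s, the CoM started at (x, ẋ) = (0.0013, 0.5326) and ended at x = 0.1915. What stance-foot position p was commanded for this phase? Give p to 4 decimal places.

ωT = 3.5419·0.273 = 0.966939; cosh(ωT) = 1.505063, sinh(ωT) = 1.124818
x(T) = p + (x₀−p)·cosh(ωT) + (ẋ₀/ω)·sinh(ωT) ⇒ p·(1 − cosh) = x(T) − x₀·cosh − (ẋ₀/ω)·sinh
numerator   = 0.1915 − (0.0013)·1.505063 − (0.5326/3.5419)·1.124818 = 0.020403
denominator = 1 − 1.505063 = -0.505063
p = 0.020403 / -0.505063 = -0.0404

p = -0.0404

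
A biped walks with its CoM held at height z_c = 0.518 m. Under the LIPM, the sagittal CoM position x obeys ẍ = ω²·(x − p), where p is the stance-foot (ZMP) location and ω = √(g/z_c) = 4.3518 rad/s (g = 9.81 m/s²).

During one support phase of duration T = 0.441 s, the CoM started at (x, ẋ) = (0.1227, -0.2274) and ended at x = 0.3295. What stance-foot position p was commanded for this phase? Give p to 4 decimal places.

p = -0.0309

ωT = 4.3518·0.441 = 1.919144; cosh(ωT) = 3.480927, sinh(ωT) = 3.334194
x(T) = p + (x₀−p)·cosh(ωT) + (ẋ₀/ω)·sinh(ωT) ⇒ p·(1 − cosh) = x(T) − x₀·cosh − (ẋ₀/ω)·sinh
numerator   = 0.3295 − (0.1227)·3.480927 − (-0.2274/4.3518)·3.334194 = 0.076616
denominator = 1 − 3.480927 = -2.480927
p = 0.076616 / -2.480927 = -0.0309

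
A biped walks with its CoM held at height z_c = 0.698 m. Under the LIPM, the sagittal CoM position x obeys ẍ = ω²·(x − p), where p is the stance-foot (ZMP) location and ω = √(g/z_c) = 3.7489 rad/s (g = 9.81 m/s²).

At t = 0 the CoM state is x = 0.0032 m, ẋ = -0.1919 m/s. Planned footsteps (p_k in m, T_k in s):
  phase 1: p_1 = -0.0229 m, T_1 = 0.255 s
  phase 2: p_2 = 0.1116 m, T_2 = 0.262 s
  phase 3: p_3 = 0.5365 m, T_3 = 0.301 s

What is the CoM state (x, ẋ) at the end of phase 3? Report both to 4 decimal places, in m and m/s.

phase 1: p=-0.0229, T=0.255, ωT=0.955970, cosh=1.492815, sinh=1.108376; start (x,ẋ)=(0.003200, -0.191900) → end (x,ẋ)=(-0.040673, -0.178021)
phase 2: p=0.1116, T=0.262, ωT=0.982212, cosh=1.522419, sinh=1.147937; start (x,ẋ)=(-0.040673, -0.178021) → end (x,ẋ)=(-0.174735, -0.926331)
phase 3: p=0.5365, T=0.301, ωT=1.128419, cosh=1.707155, sinh=1.383611; start (x,ẋ)=(-0.174735, -0.926331) → end (x,ẋ)=(-1.019571, -5.270580)

x = -1.0196, ẋ = -5.2706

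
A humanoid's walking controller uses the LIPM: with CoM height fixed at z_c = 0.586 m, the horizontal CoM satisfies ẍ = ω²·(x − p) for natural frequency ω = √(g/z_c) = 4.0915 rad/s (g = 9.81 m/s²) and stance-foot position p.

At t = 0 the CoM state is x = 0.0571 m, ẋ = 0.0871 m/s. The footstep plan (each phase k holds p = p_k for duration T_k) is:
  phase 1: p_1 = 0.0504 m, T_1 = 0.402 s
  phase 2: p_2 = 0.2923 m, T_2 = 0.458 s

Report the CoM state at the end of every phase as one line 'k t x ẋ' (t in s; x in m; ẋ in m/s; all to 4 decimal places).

phase 1: p=0.0504, T=0.402, ωT=1.644783, cosh=2.686470, sinh=2.493416; start (x,ẋ)=(0.057100, 0.087100) → end (x,ẋ)=(0.121479, 0.302344)
phase 2: p=0.2923, T=0.458, ωT=1.873907, cosh=3.333609, sinh=3.180087; start (x,ẋ)=(0.121479, 0.302344) → end (x,ẋ)=(-0.042155, -1.214708)

1 0.4020 0.1215 0.3023
2 0.8600 -0.0422 -1.2147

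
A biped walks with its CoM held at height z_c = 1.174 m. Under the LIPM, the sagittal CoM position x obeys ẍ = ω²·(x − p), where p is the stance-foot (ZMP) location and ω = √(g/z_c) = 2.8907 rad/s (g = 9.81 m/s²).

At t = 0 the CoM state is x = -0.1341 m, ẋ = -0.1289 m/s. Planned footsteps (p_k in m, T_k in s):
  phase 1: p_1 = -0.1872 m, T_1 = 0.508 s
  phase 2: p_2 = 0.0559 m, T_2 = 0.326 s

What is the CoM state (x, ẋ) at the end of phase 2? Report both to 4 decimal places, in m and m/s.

phase 1: p=-0.1872, T=0.508, ωT=1.468476, cosh=2.286443, sinh=2.056167; start (x,ẋ)=(-0.134100, -0.128900) → end (x,ẋ)=(-0.157477, 0.020891)
phase 2: p=0.0559, T=0.326, ωT=0.942368, cosh=1.477877, sinh=1.088174; start (x,ẋ)=(-0.157477, 0.020891) → end (x,ẋ)=(-0.251581, -0.640320)

x = -0.2516, ẋ = -0.6403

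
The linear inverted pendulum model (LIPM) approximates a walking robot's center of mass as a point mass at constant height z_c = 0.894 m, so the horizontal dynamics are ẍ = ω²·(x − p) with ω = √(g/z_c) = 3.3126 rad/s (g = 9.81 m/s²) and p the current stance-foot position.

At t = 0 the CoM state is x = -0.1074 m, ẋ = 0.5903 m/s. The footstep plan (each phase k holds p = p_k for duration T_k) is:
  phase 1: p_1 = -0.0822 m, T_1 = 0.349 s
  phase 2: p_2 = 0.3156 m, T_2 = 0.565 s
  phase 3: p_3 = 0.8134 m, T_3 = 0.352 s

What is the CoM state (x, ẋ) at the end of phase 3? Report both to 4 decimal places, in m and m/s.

x = 0.8474, ẋ = 0.6997

phase 1: p=-0.0822, T=0.349, ωT=1.156097, cosh=1.746110, sinh=1.431398; start (x,ẋ)=(-0.107400, 0.590300) → end (x,ẋ)=(0.128871, 0.911239)
phase 2: p=0.3156, T=0.565, ωT=1.871619, cosh=3.326342, sinh=3.172468; start (x,ẋ)=(0.128871, 0.911239) → end (x,ẋ)=(0.567166, 1.068736)
phase 3: p=0.8134, T=0.352, ωT=1.166035, cosh=1.760422, sinh=1.448822; start (x,ẋ)=(0.567166, 1.068736) → end (x,ẋ)=(0.847355, 0.699660)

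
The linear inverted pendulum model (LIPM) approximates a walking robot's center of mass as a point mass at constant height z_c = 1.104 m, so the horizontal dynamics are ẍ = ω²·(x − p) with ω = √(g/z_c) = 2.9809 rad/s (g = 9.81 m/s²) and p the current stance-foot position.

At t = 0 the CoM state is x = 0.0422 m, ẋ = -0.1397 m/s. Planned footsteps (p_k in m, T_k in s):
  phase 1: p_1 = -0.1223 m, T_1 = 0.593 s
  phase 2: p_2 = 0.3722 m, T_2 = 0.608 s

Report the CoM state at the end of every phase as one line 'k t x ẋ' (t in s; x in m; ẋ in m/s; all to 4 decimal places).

phase 1: p=-0.1223, T=0.593, ωT=1.767674, cosh=3.013971, sinh=2.843241; start (x,ẋ)=(0.042200, -0.139700) → end (x,ẋ)=(0.240250, 0.973154)
phase 2: p=0.3722, T=0.608, ωT=1.812387, cosh=3.144158, sinh=2.980894; start (x,ẋ)=(0.240250, 0.973154) → end (x,ẋ)=(0.930480, 1.887273)

1 0.5930 0.2402 0.9732
2 1.2010 0.9305 1.8873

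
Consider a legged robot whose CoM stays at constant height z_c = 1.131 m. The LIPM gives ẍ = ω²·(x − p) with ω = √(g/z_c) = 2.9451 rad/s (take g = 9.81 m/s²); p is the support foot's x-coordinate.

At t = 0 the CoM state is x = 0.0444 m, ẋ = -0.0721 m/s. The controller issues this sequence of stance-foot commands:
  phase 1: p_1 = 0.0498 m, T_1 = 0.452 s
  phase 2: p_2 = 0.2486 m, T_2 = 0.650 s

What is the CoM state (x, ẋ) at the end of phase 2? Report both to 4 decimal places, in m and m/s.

x = -0.8234, ẋ = -3.0731

phase 1: p=0.0498, T=0.452, ωT=1.331185, cosh=2.024846, sinh=1.760682; start (x,ẋ)=(0.044400, -0.072100) → end (x,ẋ)=(-0.004238, -0.173992)
phase 2: p=0.2486, T=0.650, ωT=1.914315, cosh=3.464867, sinh=3.317424; start (x,ẋ)=(-0.004238, -0.173992) → end (x,ẋ)=(-0.823439, -3.073125)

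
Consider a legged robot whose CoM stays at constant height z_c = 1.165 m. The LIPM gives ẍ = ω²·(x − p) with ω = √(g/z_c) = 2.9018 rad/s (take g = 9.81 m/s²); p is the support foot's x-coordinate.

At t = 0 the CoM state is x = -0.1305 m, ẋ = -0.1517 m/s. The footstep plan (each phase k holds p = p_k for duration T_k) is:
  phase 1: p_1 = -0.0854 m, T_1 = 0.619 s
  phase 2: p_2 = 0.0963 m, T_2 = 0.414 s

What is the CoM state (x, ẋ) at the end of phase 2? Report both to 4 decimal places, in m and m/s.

phase 1: p=-0.0854, T=0.619, ωT=1.796214, cosh=3.096357, sinh=2.930431; start (x,ẋ)=(-0.130500, -0.151700) → end (x,ẋ)=(-0.378242, -0.853226)
phase 2: p=0.0963, T=0.414, ωT=1.201345, cosh=1.812688, sinh=1.511898; start (x,ẋ)=(-0.378242, -0.853226) → end (x,ẋ)=(-1.208446, -3.628558)

x = -1.2084, ẋ = -3.6286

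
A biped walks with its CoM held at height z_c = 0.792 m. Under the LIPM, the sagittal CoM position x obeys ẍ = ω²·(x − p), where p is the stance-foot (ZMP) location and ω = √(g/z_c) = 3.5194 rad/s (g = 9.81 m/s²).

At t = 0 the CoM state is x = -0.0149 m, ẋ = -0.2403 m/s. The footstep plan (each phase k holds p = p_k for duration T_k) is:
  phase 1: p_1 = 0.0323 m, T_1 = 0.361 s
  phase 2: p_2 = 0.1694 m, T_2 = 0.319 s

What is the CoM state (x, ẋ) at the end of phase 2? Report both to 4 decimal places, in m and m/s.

phase 1: p=0.0323, T=0.361, ωT=1.270503, cosh=1.921668, sinh=1.640978; start (x,ẋ)=(-0.014900, -0.240300) → end (x,ẋ)=(-0.170447, -0.734369)
phase 2: p=0.1694, T=0.319, ωT=1.122689, cosh=1.699255, sinh=1.373851; start (x,ẋ)=(-0.170447, -0.734369) → end (x,ẋ)=(-0.694758, -2.891082)

x = -0.6948, ẋ = -2.8911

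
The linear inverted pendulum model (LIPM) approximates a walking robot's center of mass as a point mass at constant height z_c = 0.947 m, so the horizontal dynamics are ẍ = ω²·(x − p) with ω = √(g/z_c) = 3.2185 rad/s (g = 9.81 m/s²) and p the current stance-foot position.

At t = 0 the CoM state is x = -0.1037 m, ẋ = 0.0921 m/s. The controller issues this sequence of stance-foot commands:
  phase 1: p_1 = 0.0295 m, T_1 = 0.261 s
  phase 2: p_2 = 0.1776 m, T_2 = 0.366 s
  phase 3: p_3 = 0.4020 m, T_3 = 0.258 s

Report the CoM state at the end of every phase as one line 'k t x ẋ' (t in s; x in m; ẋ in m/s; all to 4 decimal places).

1 0.2610 -0.1266 -0.2774
2 0.6270 -0.4899 -1.9322
3 0.8850 -1.3732 -5.3046

phase 1: p=0.0295, T=0.261, ωT=0.840029, cosh=1.374066, sinh=0.942367; start (x,ẋ)=(-0.103700, 0.092100) → end (x,ẋ)=(-0.126559, -0.277445)
phase 2: p=0.1776, T=0.366, ωT=1.177971, cosh=1.777840, sinh=1.469937; start (x,ẋ)=(-0.126559, -0.277445) → end (x,ẋ)=(-0.489860, -1.932228)
phase 3: p=0.4020, T=0.258, ωT=0.830373, cosh=1.365030, sinh=0.929144; start (x,ẋ)=(-0.489860, -1.932228) → end (x,ẋ)=(-1.373227, -5.304610)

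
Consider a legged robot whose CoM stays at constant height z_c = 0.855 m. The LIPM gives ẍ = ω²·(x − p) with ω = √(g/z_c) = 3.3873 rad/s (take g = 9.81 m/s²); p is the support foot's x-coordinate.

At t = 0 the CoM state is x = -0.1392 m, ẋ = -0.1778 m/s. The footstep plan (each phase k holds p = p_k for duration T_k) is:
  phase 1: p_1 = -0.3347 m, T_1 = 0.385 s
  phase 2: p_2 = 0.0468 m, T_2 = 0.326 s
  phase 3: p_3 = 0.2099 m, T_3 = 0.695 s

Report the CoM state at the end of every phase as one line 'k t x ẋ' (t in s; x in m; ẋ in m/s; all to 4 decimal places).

phase 1: p=-0.3347, T=0.385, ωT=1.304111, cosh=1.977912, sinh=1.706498; start (x,ẋ)=(-0.139200, -0.177800) → end (x,ẋ)=(-0.037593, 0.778400)
phase 2: p=0.0468, T=0.326, ωT=1.104260, cosh=1.674223, sinh=1.342767; start (x,ẋ)=(-0.037593, 0.778400) → end (x,ẋ)=(0.214075, 0.919367)
phase 3: p=0.2099, T=0.695, ωT=2.354173, cosh=5.312197, sinh=5.217225; start (x,ẋ)=(0.214075, 0.919367) → end (x,ẋ)=(1.648117, 4.957644)

1 0.3850 -0.0376 0.7784
2 0.7110 0.2141 0.9194
3 1.4060 1.6481 4.9576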